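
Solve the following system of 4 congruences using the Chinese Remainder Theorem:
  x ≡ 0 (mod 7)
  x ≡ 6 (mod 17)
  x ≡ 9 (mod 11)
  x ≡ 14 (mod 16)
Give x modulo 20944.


Product of moduli M = 7 · 17 · 11 · 16 = 20944.
Merge one congruence at a time:
  Start: x ≡ 0 (mod 7).
  Combine with x ≡ 6 (mod 17); new modulus lcm = 119.
    Write x = 0 + 7·t and substitute into x ≡ 6 (mod 17): 7·t ≡ 6 − 0 = 6 (mod 17).
    The inverse of 7 mod 17 is 5 (since 7·5 = 35 = 2·17 + 1), so t ≡ 5·6 = 30 ≡ 13 (mod 17).
    Then x = 0 + 7·13 = 91, valid modulo lcm(7, 17) = 119: x ≡ 91 (mod 119).
  Combine with x ≡ 9 (mod 11); new modulus lcm = 1309.
    Write x = 91 + 119·t and substitute into x ≡ 9 (mod 11): 119·t ≡ 9 − 91 = -82 (mod 11).
    Reduce coefficients mod 11: 9·t ≡ 6 (mod 11).
    The inverse of 9 mod 11 is 5 (since 9·5 = 45 = 4·11 + 1), so t ≡ 5·6 = 30 ≡ 8 (mod 11).
    Then x = 91 + 119·8 = 1043, valid modulo lcm(119, 11) = 1309: x ≡ 1043 (mod 1309).
  Combine with x ≡ 14 (mod 16); new modulus lcm = 20944.
    Write x = 1043 + 1309·t and substitute into x ≡ 14 (mod 16): 1309·t ≡ 14 − 1043 = -1029 (mod 16).
    Reduce coefficients mod 16: 13·t ≡ 11 (mod 16).
    The inverse of 13 mod 16 is 5 (since 13·5 = 65 = 4·16 + 1), so t ≡ 5·11 = 55 ≡ 7 (mod 16).
    Then x = 1043 + 1309·7 = 10206, valid modulo lcm(1309, 16) = 20944: x ≡ 10206 (mod 20944).
Verify against each original: 10206 mod 7 = 0, 10206 mod 17 = 6, 10206 mod 11 = 9, 10206 mod 16 = 14.

x ≡ 10206 (mod 20944).


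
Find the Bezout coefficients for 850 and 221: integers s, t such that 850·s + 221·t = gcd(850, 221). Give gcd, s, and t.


Euclidean algorithm on (850, 221) — divide until remainder is 0:
  850 = 3 · 221 + 187
  221 = 1 · 187 + 34
  187 = 5 · 34 + 17
  34 = 2 · 17 + 0
gcd(850, 221) = 17.
Track Bezout coefficients alongside the remainders: start with r₀ = 850 = a·1 + b·0 (s = 1, t = 0) and r₁ = 221 = a·0 + b·1 (s = 0, t = 1); each new remainder r_{k+1} = r_{k-1} − q_k·r_k inherits s_{k+1} = s_{k-1} − q_k·s_k, t_{k+1} = t_{k-1} − q_k·t_k, so r_k = a·s_k + b·t_k at every step:
  q = 3: r = 187, s = 1 − 3·0 = 1, t = 0 − 3·1 = -3  (check: 850·1 + 221·(-3) = 187)
  q = 1: r = 34, s = 0 − 1·1 = -1, t = 1 − 1·(-3) = 4  (check: 850·(-1) + 221·4 = 34)
  q = 5: r = 17, s = 1 − 5·(-1) = 6, t = -3 − 5·4 = -23  (check: 850·6 + 221·(-23) = 17)
The row with r = 17 (the gcd) gives the Bezout coefficients s = 6, t = -23.
Result: 850 · (6) + 221 · (-23) = 17.

gcd(850, 221) = 17; s = 6, t = -23 (check: 850·6 + 221·(-23) = 17).


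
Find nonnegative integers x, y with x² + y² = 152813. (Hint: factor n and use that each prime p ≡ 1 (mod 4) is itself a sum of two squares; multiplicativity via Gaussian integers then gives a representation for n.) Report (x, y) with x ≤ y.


Step 1: Factor n = 152813 = 17 · 89 · 101.
Step 2: Check the mod-4 condition on each prime factor: 17 ≡ 1 (mod 4), exponent 1; 89 ≡ 1 (mod 4), exponent 1; 101 ≡ 1 (mod 4), exponent 1.
All primes ≡ 3 (mod 4) appear to even exponent (or don't appear), so by the two-squares theorem n IS expressible as a sum of two squares.
Step 3: Build a representation. Here n = 17 · 89 · 101 is a product of primes ≡ 1 (mod 4). Each prime p ≡ 1 (mod 4) is itself a sum of two squares; find a² by testing p − a² for a perfect square:
  17: 17 − 1² = 16 = 4² ⇒ 17 = 1² + 4².
  89: 89 − 1² = 88, 89 − 2² = 85, 89 − 3² = 80, 89 − 4² = 73, 89 − 5² = 64 = 8² ⇒ 89 = 5² + 8².
  101: 101 − 1² = 100 = 10² ⇒ 101 = 1² + 10².
  Combine using the Brahmagupta–Fibonacci identity (a² + b²)(c² + d²) = (ac − bd)² + (ad + bc)² = (ac + bd)² + (ad − bc)²:
  17 · 89 = 1513: from (1² + 4²)(5² + 8²), take (1·5 − 4·8, 1·8 + 4·5) = (5 − 32, 8 + 20) = (-27, 28); dropping signs (only squares matter) gives (27, 28); check 27² + 28² = 729 + 784 = 1513 ✓.
  1513 · 101 = 152813: from (27² + 28²)(1² + 10²), take (27·1 − 28·10, 27·10 + 28·1) = (27 − 280, 270 + 28) = (-253, 298); dropping signs (only squares matter) gives (253, 298); check 253² + 298² = 64009 + 88804 = 152813 ✓.
Step 4: Order so x ≤ y and verify: 253² + 298² = 64009 + 88804 = 152813 = n. ✓

n = 152813 = 253² + 298² (one valid representation with x ≤ y).


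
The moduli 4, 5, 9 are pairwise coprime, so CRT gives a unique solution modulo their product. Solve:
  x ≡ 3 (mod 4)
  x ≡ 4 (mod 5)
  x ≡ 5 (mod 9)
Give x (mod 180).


Moduli 4, 5, 9 are pairwise coprime; by CRT there is a unique solution modulo M = 4 · 5 · 9 = 180.
Solve pairwise, accumulating the modulus:
  Start with x ≡ 3 (mod 4).
  Combine with x ≡ 4 (mod 5): since gcd(4, 5) = 1, we get a unique residue mod 20.
    Write x = 3 + 4·t and substitute into x ≡ 4 (mod 5): 4·t ≡ 4 − 3 = 1 (mod 5).
    The inverse of 4 mod 5 is 4 (since 4·4 = 16 = 3·5 + 1), so t ≡ 4·1 = 4 ≡ 4 (mod 5).
    Then x = 3 + 4·4 = 19, valid modulo lcm(4, 5) = 20: x ≡ 19 (mod 20).
  Combine with x ≡ 5 (mod 9): since gcd(20, 9) = 1, we get a unique residue mod 180.
    Write x = 19 + 20·t and substitute into x ≡ 5 (mod 9): 20·t ≡ 5 − 19 = -14 (mod 9).
    Reduce coefficients mod 9: 2·t ≡ 4 (mod 9).
    The inverse of 2 mod 9 is 5 (since 2·5 = 10 = 1·9 + 1), so t ≡ 5·4 = 20 ≡ 2 (mod 9).
    Then x = 19 + 20·2 = 59, valid modulo lcm(20, 9) = 180: x ≡ 59 (mod 180).
Verify: 59 mod 4 = 3 ✓, 59 mod 5 = 4 ✓, 59 mod 9 = 5 ✓.

x ≡ 59 (mod 180).


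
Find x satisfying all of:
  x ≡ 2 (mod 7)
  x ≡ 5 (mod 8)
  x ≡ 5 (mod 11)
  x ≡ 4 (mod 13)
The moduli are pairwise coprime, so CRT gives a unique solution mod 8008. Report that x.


Product of moduli M = 7 · 8 · 11 · 13 = 8008.
Merge one congruence at a time:
  Start: x ≡ 2 (mod 7).
  Combine with x ≡ 5 (mod 8); new modulus lcm = 56.
    Write x = 2 + 7·t and substitute into x ≡ 5 (mod 8): 7·t ≡ 5 − 2 = 3 (mod 8).
    The inverse of 7 mod 8 is 7 (since 7·7 = 49 = 6·8 + 1), so t ≡ 7·3 = 21 ≡ 5 (mod 8).
    Then x = 2 + 7·5 = 37, valid modulo lcm(7, 8) = 56: x ≡ 37 (mod 56).
  Combine with x ≡ 5 (mod 11); new modulus lcm = 616.
    Write x = 37 + 56·t and substitute into x ≡ 5 (mod 11): 56·t ≡ 5 − 37 = -32 (mod 11).
    Reduce coefficients mod 11: 1·t ≡ 1 (mod 11).
    So t ≡ 1 (mod 11).
    Then x = 37 + 56·1 = 93, valid modulo lcm(56, 11) = 616: x ≡ 93 (mod 616).
  Combine with x ≡ 4 (mod 13); new modulus lcm = 8008.
    Write x = 93 + 616·t and substitute into x ≡ 4 (mod 13): 616·t ≡ 4 − 93 = -89 (mod 13).
    Reduce coefficients mod 13: 5·t ≡ 2 (mod 13).
    The inverse of 5 mod 13 is 8 (since 5·8 = 40 = 3·13 + 1), so t ≡ 8·2 = 16 ≡ 3 (mod 13).
    Then x = 93 + 616·3 = 1941, valid modulo lcm(616, 13) = 8008: x ≡ 1941 (mod 8008).
Verify against each original: 1941 mod 7 = 2, 1941 mod 8 = 5, 1941 mod 11 = 5, 1941 mod 13 = 4.

x ≡ 1941 (mod 8008).


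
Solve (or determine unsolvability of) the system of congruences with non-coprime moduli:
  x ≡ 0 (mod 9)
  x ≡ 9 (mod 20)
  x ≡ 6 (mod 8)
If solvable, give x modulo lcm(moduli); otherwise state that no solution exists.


Moduli 9, 20, 8 are not pairwise coprime, so CRT works modulo lcm(m_i) when all pairwise compatibility conditions hold.
Pairwise compatibility: gcd(m_i, m_j) must divide a_i - a_j for every pair.
Merge one congruence at a time:
  Start: x ≡ 0 (mod 9).
  Combine with x ≡ 9 (mod 20): gcd(9, 20) = 1; 9 - 0 = 9, which IS divisible by 1, so compatible.
    Write x = 0 + 9·t and substitute into x ≡ 9 (mod 20): 9·t ≡ 9 − 0 = 9 (mod 20).
    The inverse of 9 mod 20 is 9 (since 9·9 = 81 = 4·20 + 1), so t ≡ 9·9 = 81 ≡ 1 (mod 20).
    Then x = 0 + 9·1 = 9, valid modulo lcm(9, 20) = 180: x ≡ 9 (mod 180).
  Combine with x ≡ 6 (mod 8): gcd(180, 8) = 4, and 6 - 9 = -3 is NOT divisible by 4.
    ⇒ system is inconsistent (no integer solution).

No solution (the system is inconsistent).


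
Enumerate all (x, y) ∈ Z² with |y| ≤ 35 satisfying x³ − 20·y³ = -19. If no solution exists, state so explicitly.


The equation is x³ - 20y³ = -19. For fixed y, x³ = 20·y³ − 19, so a solution requires the RHS to be a perfect cube.
Strategy: iterate y from -35 to 35, compute RHS = 20·y³ − 19, and check whether it is a (positive or negative) perfect cube.
Check small values of y:
  y = 0: RHS = -19 is not a perfect cube.
  y = 1: RHS = 1 = (1)³ ⇒ x = 1 works.
  y = -1: RHS = -39 is not a perfect cube.
  y = 2: RHS = 141 is not a perfect cube.
  y = -2: RHS = -179 is not a perfect cube.
  y = 3: RHS = 521 is not a perfect cube.
  y = -3: RHS = -559 is not a perfect cube.
Continuing the search up to |y| = 35 finds no further solutions beyond those listed.
Collected solutions: (1, 1).

Solutions (with |y| ≤ 35): (1, 1).


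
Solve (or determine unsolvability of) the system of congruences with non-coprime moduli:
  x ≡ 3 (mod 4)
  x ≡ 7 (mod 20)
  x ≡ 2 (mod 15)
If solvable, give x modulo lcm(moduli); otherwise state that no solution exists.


Moduli 4, 20, 15 are not pairwise coprime, so CRT works modulo lcm(m_i) when all pairwise compatibility conditions hold.
Pairwise compatibility: gcd(m_i, m_j) must divide a_i - a_j for every pair.
Merge one congruence at a time:
  Start: x ≡ 3 (mod 4).
  Combine with x ≡ 7 (mod 20): gcd(4, 20) = 4; 7 - 3 = 4, which IS divisible by 4, so compatible.
    Write x = 3 + 4·t and substitute into x ≡ 7 (mod 20): 4·t ≡ 7 − 3 = 4 (mod 20).
    Divide the congruence (and modulus) by g = 4: 1·t ≡ 1 (mod 5).
    So t ≡ 1 (mod 5).
    Then x = 3 + 4·1 = 7, valid modulo lcm(4, 20) = 20: x ≡ 7 (mod 20).
  Combine with x ≡ 2 (mod 15): gcd(20, 15) = 5; 2 - 7 = -5, which IS divisible by 5, so compatible.
    Write x = 7 + 20·t and substitute into x ≡ 2 (mod 15): 20·t ≡ 2 − 7 = -5 (mod 15).
    Divide the congruence (and modulus) by g = 5: 4·t ≡ -1 (mod 3).
    Reduce coefficients mod 3: 1·t ≡ 2 (mod 3).
    So t ≡ 2 (mod 3).
    Then x = 7 + 20·2 = 47, valid modulo lcm(20, 15) = 60: x ≡ 47 (mod 60).
Verify: 47 mod 4 = 3, 47 mod 20 = 7, 47 mod 15 = 2.

x ≡ 47 (mod 60).


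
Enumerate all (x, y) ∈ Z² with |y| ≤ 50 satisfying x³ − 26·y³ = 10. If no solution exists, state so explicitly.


The equation is x³ - 26y³ = 10. For fixed y, x³ = 26·y³ + 10, so a solution requires the RHS to be a perfect cube.
Strategy: iterate y from -50 to 50, compute RHS = 26·y³ + 10, and check whether it is a (positive or negative) perfect cube.
Check small values of y:
  y = 0: RHS = 10 is not a perfect cube.
  y = 1: RHS = 36 is not a perfect cube.
  y = -1: RHS = -16 is not a perfect cube.
  y = 2: RHS = 218 is not a perfect cube.
  y = -2: RHS = -198 is not a perfect cube.
  y = 3: RHS = 712 is not a perfect cube.
  y = -3: RHS = -692 is not a perfect cube.
Continuing the search up to |y| = 50 finds no solutions either.
No (x, y) in the scanned range satisfies the equation.

No integer solutions with |y| ≤ 50.


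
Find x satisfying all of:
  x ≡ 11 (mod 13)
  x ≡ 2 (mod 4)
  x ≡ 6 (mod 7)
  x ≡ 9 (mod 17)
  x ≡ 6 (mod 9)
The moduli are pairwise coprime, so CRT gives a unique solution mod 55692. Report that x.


Product of moduli M = 13 · 4 · 7 · 17 · 9 = 55692.
Merge one congruence at a time:
  Start: x ≡ 11 (mod 13).
  Combine with x ≡ 2 (mod 4); new modulus lcm = 52.
    Write x = 11 + 13·t and substitute into x ≡ 2 (mod 4): 13·t ≡ 2 − 11 = -9 (mod 4).
    Reduce coefficients mod 4: 1·t ≡ 3 (mod 4).
    So t ≡ 3 (mod 4).
    Then x = 11 + 13·3 = 50, valid modulo lcm(13, 4) = 52: x ≡ 50 (mod 52).
  Combine with x ≡ 6 (mod 7); new modulus lcm = 364.
    Write x = 50 + 52·t and substitute into x ≡ 6 (mod 7): 52·t ≡ 6 − 50 = -44 (mod 7).
    Reduce coefficients mod 7: 3·t ≡ 5 (mod 7).
    The inverse of 3 mod 7 is 5 (since 3·5 = 15 = 2·7 + 1), so t ≡ 5·5 = 25 ≡ 4 (mod 7).
    Then x = 50 + 52·4 = 258, valid modulo lcm(52, 7) = 364: x ≡ 258 (mod 364).
  Combine with x ≡ 9 (mod 17); new modulus lcm = 6188.
    Write x = 258 + 364·t and substitute into x ≡ 9 (mod 17): 364·t ≡ 9 − 258 = -249 (mod 17).
    Reduce coefficients mod 17: 7·t ≡ 6 (mod 17).
    The inverse of 7 mod 17 is 5 (since 7·5 = 35 = 2·17 + 1), so t ≡ 5·6 = 30 ≡ 13 (mod 17).
    Then x = 258 + 364·13 = 4990, valid modulo lcm(364, 17) = 6188: x ≡ 4990 (mod 6188).
  Combine with x ≡ 6 (mod 9); new modulus lcm = 55692.
    Write x = 4990 + 6188·t and substitute into x ≡ 6 (mod 9): 6188·t ≡ 6 − 4990 = -4984 (mod 9).
    Reduce coefficients mod 9: 5·t ≡ 2 (mod 9).
    The inverse of 5 mod 9 is 2 (since 5·2 = 10 = 1·9 + 1), so t ≡ 2·2 = 4 ≡ 4 (mod 9).
    Then x = 4990 + 6188·4 = 29742, valid modulo lcm(6188, 9) = 55692: x ≡ 29742 (mod 55692).
Verify against each original: 29742 mod 13 = 11, 29742 mod 4 = 2, 29742 mod 7 = 6, 29742 mod 17 = 9, 29742 mod 9 = 6.

x ≡ 29742 (mod 55692).


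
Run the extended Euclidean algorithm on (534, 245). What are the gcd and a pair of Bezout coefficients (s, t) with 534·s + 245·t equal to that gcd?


Euclidean algorithm on (534, 245) — divide until remainder is 0:
  534 = 2 · 245 + 44
  245 = 5 · 44 + 25
  44 = 1 · 25 + 19
  25 = 1 · 19 + 6
  19 = 3 · 6 + 1
  6 = 6 · 1 + 0
gcd(534, 245) = 1.
Track Bezout coefficients alongside the remainders: start with r₀ = 534 = a·1 + b·0 (s = 1, t = 0) and r₁ = 245 = a·0 + b·1 (s = 0, t = 1); each new remainder r_{k+1} = r_{k-1} − q_k·r_k inherits s_{k+1} = s_{k-1} − q_k·s_k, t_{k+1} = t_{k-1} − q_k·t_k, so r_k = a·s_k + b·t_k at every step:
  q = 2: r = 44, s = 1 − 2·0 = 1, t = 0 − 2·1 = -2  (check: 534·1 + 245·(-2) = 44)
  q = 5: r = 25, s = 0 − 5·1 = -5, t = 1 − 5·(-2) = 11  (check: 534·(-5) + 245·11 = 25)
  q = 1: r = 19, s = 1 − 1·(-5) = 6, t = -2 − 1·11 = -13  (check: 534·6 + 245·(-13) = 19)
  q = 1: r = 6, s = -5 − 1·6 = -11, t = 11 − 1·(-13) = 24  (check: 534·(-11) + 245·24 = 6)
  q = 3: r = 1, s = 6 − 3·(-11) = 39, t = -13 − 3·24 = -85  (check: 534·39 + 245·(-85) = 1)
The row with r = 1 (the gcd) gives the Bezout coefficients s = 39, t = -85.
Result: 534 · (39) + 245 · (-85) = 1.

gcd(534, 245) = 1; s = 39, t = -85 (check: 534·39 + 245·(-85) = 1).


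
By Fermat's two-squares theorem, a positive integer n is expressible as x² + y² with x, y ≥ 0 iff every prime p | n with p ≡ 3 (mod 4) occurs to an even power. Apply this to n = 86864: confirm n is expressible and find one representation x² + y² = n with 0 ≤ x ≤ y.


Step 1: Factor n = 86864 = 2^4 · 61 · 89.
Step 2: Check the mod-4 condition on each prime factor: 2 = 2 (special); 61 ≡ 1 (mod 4), exponent 1; 89 ≡ 1 (mod 4), exponent 1.
All primes ≡ 3 (mod 4) appear to even exponent (or don't appear), so by the two-squares theorem n IS expressible as a sum of two squares.
Step 3: Build a representation. Group n = k² · m with k = 4 and m = 61 · 89 = 5429 (a product of primes ≡ 1 (mod 4)); a representation of m scales to one of n via (k·x)² + (k·y)² = k²(x² + y²). Each prime p ≡ 1 (mod 4) is itself a sum of two squares; find a² by testing p − a² for a perfect square:
  61: 61 − 1² = 60, 61 − 2² = 57, 61 − 3² = 52, 61 − 4² = 45, 61 − 5² = 36 = 6² ⇒ 61 = 5² + 6².
  89: 89 − 1² = 88, 89 − 2² = 85, 89 − 3² = 80, 89 − 4² = 73, 89 − 5² = 64 = 8² ⇒ 89 = 5² + 8².
  Combine using the Brahmagupta–Fibonacci identity (a² + b²)(c² + d²) = (ac − bd)² + (ad + bc)² = (ac + bd)² + (ad − bc)²:
  61 · 89 = 5429: from (5² + 6²)(5² + 8²), take (5·5 − 6·8, 5·8 + 6·5) = (25 − 48, 40 + 30) = (-23, 70); dropping signs (only squares matter) gives (23, 70); check 23² + 70² = 529 + 4900 = 5429 ✓.
  Scale by k = 4: (4·23, 4·70) = (92, 280).
Step 4: Order so x ≤ y and verify: 92² + 280² = 8464 + 78400 = 86864 = n. ✓

n = 86864 = 92² + 280² (one valid representation with x ≤ y).


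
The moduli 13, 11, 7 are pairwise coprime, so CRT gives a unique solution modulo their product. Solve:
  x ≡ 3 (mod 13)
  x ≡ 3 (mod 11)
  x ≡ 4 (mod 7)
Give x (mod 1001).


Moduli 13, 11, 7 are pairwise coprime; by CRT there is a unique solution modulo M = 13 · 11 · 7 = 1001.
Solve pairwise, accumulating the modulus:
  Start with x ≡ 3 (mod 13).
  Combine with x ≡ 3 (mod 11): since gcd(13, 11) = 1, we get a unique residue mod 143.
    Write x = 3 + 13·t and substitute into x ≡ 3 (mod 11): 13·t ≡ 3 − 3 = 0 (mod 11).
    Reduce coefficients mod 11: 2·t ≡ 0 (mod 11).
    The inverse of 2 mod 11 is 6 (since 2·6 = 12 = 1·11 + 1), so t ≡ 6·0 = 0 ≡ 0 (mod 11).
    Then x = 3 + 13·0 = 3, valid modulo lcm(13, 11) = 143: x ≡ 3 (mod 143).
  Combine with x ≡ 4 (mod 7): since gcd(143, 7) = 1, we get a unique residue mod 1001.
    Write x = 3 + 143·t and substitute into x ≡ 4 (mod 7): 143·t ≡ 4 − 3 = 1 (mod 7).
    Reduce coefficients mod 7: 3·t ≡ 1 (mod 7).
    The inverse of 3 mod 7 is 5 (since 3·5 = 15 = 2·7 + 1), so t ≡ 5·1 = 5 ≡ 5 (mod 7).
    Then x = 3 + 143·5 = 718, valid modulo lcm(143, 7) = 1001: x ≡ 718 (mod 1001).
Verify: 718 mod 13 = 3 ✓, 718 mod 11 = 3 ✓, 718 mod 7 = 4 ✓.

x ≡ 718 (mod 1001).


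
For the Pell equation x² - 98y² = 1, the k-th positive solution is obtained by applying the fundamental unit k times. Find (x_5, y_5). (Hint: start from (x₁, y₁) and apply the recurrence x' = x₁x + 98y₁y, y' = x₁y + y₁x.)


Step 1: Find the fundamental solution (x₁, y₁) of x² - 98y² = 1.
  Expand √98 as a continued fraction. a₀ = ⌊√98⌋ = 9; iterate m_{k+1} = d_k·a_k − m_k, d_{k+1} = (98 − m_{k+1}²)/d_k, a_{k+1} = ⌊(a₀ + m_{k+1})/d_{k+1}⌋ (starting m₀ = 0, d₀ = 1), with convergents p_k = a_k·p_{k-1} + p_{k-2}, q_k = a_k·q_{k-1} + q_{k-2} (p₋₁ = 1, q₋₁ = 0):
  k = 0: a₀ = 9; p₀/q₀ = 9/1; p₀² − 98·q₀² = 81 − 98 = -17.
  k = 1: m = 9, d = 17, a = ⌊(9 + 9)/17⌋ = 1; p/q = (1·9 + 1)/(1·1 + 0) = 10/1; p² − 98·q² = 100 − 98 = 2.
  k = 2: m = 8, d = 2, a = ⌊(9 + 8)/2⌋ = 8; p/q = (8·10 + 9)/(8·1 + 1) = 89/9; p² − 98·q² = 7921 − 7938 = -17.
  k = 3: m = 8, d = 17, a = ⌊(9 + 8)/17⌋ = 1; p/q = (1·89 + 10)/(1·9 + 1) = 99/10; p² − 98·q² = 9801 − 9800 = 1.
  The first convergent with p² − 98·q² = 1 gives the fundamental solution (x₁, y₁) = (99, 10).
Step 2: Apply the recurrence (x_{n+1}, y_{n+1}) = (x₁x_n + 98y₁y_n, x₁y_n + y₁x_n) repeatedly.
  From (x_1, y_1) = (99, 10): x_2 = 99·99 + 98·10·10 = 19601; y_2 = 99·10 + 10·99 = 1980.
  From (x_2, y_2) = (19601, 1980): x_3 = 99·19601 + 98·10·1980 = 3880899; y_3 = 99·1980 + 10·19601 = 392030.
  From (x_3, y_3) = (3880899, 392030): x_4 = 99·3880899 + 98·10·392030 = 768398401; y_4 = 99·392030 + 10·3880899 = 77619960.
  From (x_4, y_4) = (768398401, 77619960): x_5 = 99·768398401 + 98·10·77619960 = 152139002499; y_5 = 99·77619960 + 10·768398401 = 15368360050.
Step 3: Verify x_5² - 98·y_5² = 23146276081390728245001 - 23146276081390728245000 = 1 (should be 1). ✓

(x_1, y_1) = (99, 10); (x_5, y_5) = (152139002499, 15368360050).


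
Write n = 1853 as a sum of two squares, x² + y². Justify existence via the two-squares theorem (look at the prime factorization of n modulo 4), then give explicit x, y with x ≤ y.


Step 1: Factor n = 1853 = 17 · 109.
Step 2: Check the mod-4 condition on each prime factor: 17 ≡ 1 (mod 4), exponent 1; 109 ≡ 1 (mod 4), exponent 1.
All primes ≡ 3 (mod 4) appear to even exponent (or don't appear), so by the two-squares theorem n IS expressible as a sum of two squares.
Step 3: Build a representation. Here n = 17 · 109 is a product of primes ≡ 1 (mod 4). Each prime p ≡ 1 (mod 4) is itself a sum of two squares; find a² by testing p − a² for a perfect square:
  17: 17 − 1² = 16 = 4² ⇒ 17 = 1² + 4².
  109: 109 − 1² = 108, 109 − 2² = 105, 109 − 3² = 100 = 10² ⇒ 109 = 3² + 10².
  Combine using the Brahmagupta–Fibonacci identity (a² + b²)(c² + d²) = (ac − bd)² + (ad + bc)² = (ac + bd)² + (ad − bc)²:
  17 · 109 = 1853: from (1² + 4²)(3² + 10²), take (1·3 − 4·10, 1·10 + 4·3) = (3 − 40, 10 + 12) = (-37, 22); dropping signs (only squares matter) gives (37, 22); check 37² + 22² = 1369 + 484 = 1853 ✓.
Step 4: Order so x ≤ y and verify: 22² + 37² = 484 + 1369 = 1853 = n. ✓

n = 1853 = 22² + 37² (one valid representation with x ≤ y).


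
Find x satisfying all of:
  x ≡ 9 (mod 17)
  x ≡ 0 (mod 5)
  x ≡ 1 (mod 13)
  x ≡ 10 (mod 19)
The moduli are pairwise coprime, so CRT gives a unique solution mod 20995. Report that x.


Product of moduli M = 17 · 5 · 13 · 19 = 20995.
Merge one congruence at a time:
  Start: x ≡ 9 (mod 17).
  Combine with x ≡ 0 (mod 5); new modulus lcm = 85.
    Write x = 9 + 17·t and substitute into x ≡ 0 (mod 5): 17·t ≡ 0 − 9 = -9 (mod 5).
    Reduce coefficients mod 5: 2·t ≡ 1 (mod 5).
    The inverse of 2 mod 5 is 3 (since 2·3 = 6 = 1·5 + 1), so t ≡ 3·1 = 3 ≡ 3 (mod 5).
    Then x = 9 + 17·3 = 60, valid modulo lcm(17, 5) = 85: x ≡ 60 (mod 85).
  Combine with x ≡ 1 (mod 13); new modulus lcm = 1105.
    Write x = 60 + 85·t and substitute into x ≡ 1 (mod 13): 85·t ≡ 1 − 60 = -59 (mod 13).
    Reduce coefficients mod 13: 7·t ≡ 6 (mod 13).
    The inverse of 7 mod 13 is 2 (since 7·2 = 14 = 1·13 + 1), so t ≡ 2·6 = 12 ≡ 12 (mod 13).
    Then x = 60 + 85·12 = 1080, valid modulo lcm(85, 13) = 1105: x ≡ 1080 (mod 1105).
  Combine with x ≡ 10 (mod 19); new modulus lcm = 20995.
    Write x = 1080 + 1105·t and substitute into x ≡ 10 (mod 19): 1105·t ≡ 10 − 1080 = -1070 (mod 19).
    Reduce coefficients mod 19: 3·t ≡ 13 (mod 19).
    The inverse of 3 mod 19 is 13 (since 3·13 = 39 = 2·19 + 1), so t ≡ 13·13 = 169 ≡ 17 (mod 19).
    Then x = 1080 + 1105·17 = 19865, valid modulo lcm(1105, 19) = 20995: x ≡ 19865 (mod 20995).
Verify against each original: 19865 mod 17 = 9, 19865 mod 5 = 0, 19865 mod 13 = 1, 19865 mod 19 = 10.

x ≡ 19865 (mod 20995).


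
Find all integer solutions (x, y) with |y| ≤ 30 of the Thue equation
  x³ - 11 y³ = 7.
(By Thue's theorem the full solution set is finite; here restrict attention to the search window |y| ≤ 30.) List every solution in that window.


The equation is x³ - 11y³ = 7. For fixed y, x³ = 11·y³ + 7, so a solution requires the RHS to be a perfect cube.
Strategy: iterate y from -30 to 30, compute RHS = 11·y³ + 7, and check whether it is a (positive or negative) perfect cube.
Check small values of y:
  y = 0: RHS = 7 is not a perfect cube.
  y = 1: RHS = 18 is not a perfect cube.
  y = -1: RHS = -4 is not a perfect cube.
  y = 2: RHS = 95 is not a perfect cube.
  y = -2: RHS = -81 is not a perfect cube.
  y = 3: RHS = 304 is not a perfect cube.
  y = -3: RHS = -290 is not a perfect cube.
Continuing the search up to |y| = 30 finds no solutions either.
No (x, y) in the scanned range satisfies the equation.

No integer solutions with |y| ≤ 30.


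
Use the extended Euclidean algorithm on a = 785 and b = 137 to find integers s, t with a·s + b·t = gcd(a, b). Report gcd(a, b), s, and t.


Euclidean algorithm on (785, 137) — divide until remainder is 0:
  785 = 5 · 137 + 100
  137 = 1 · 100 + 37
  100 = 2 · 37 + 26
  37 = 1 · 26 + 11
  26 = 2 · 11 + 4
  11 = 2 · 4 + 3
  4 = 1 · 3 + 1
  3 = 3 · 1 + 0
gcd(785, 137) = 1.
Track Bezout coefficients alongside the remainders: start with r₀ = 785 = a·1 + b·0 (s = 1, t = 0) and r₁ = 137 = a·0 + b·1 (s = 0, t = 1); each new remainder r_{k+1} = r_{k-1} − q_k·r_k inherits s_{k+1} = s_{k-1} − q_k·s_k, t_{k+1} = t_{k-1} − q_k·t_k, so r_k = a·s_k + b·t_k at every step:
  q = 5: r = 100, s = 1 − 5·0 = 1, t = 0 − 5·1 = -5  (check: 785·1 + 137·(-5) = 100)
  q = 1: r = 37, s = 0 − 1·1 = -1, t = 1 − 1·(-5) = 6  (check: 785·(-1) + 137·6 = 37)
  q = 2: r = 26, s = 1 − 2·(-1) = 3, t = -5 − 2·6 = -17  (check: 785·3 + 137·(-17) = 26)
  q = 1: r = 11, s = -1 − 1·3 = -4, t = 6 − 1·(-17) = 23  (check: 785·(-4) + 137·23 = 11)
  q = 2: r = 4, s = 3 − 2·(-4) = 11, t = -17 − 2·23 = -63  (check: 785·11 + 137·(-63) = 4)
  q = 2: r = 3, s = -4 − 2·11 = -26, t = 23 − 2·(-63) = 149  (check: 785·(-26) + 137·149 = 3)
  q = 1: r = 1, s = 11 − 1·(-26) = 37, t = -63 − 1·149 = -212  (check: 785·37 + 137·(-212) = 1)
The row with r = 1 (the gcd) gives the Bezout coefficients s = 37, t = -212.
Result: 785 · (37) + 137 · (-212) = 1.

gcd(785, 137) = 1; s = 37, t = -212 (check: 785·37 + 137·(-212) = 1).


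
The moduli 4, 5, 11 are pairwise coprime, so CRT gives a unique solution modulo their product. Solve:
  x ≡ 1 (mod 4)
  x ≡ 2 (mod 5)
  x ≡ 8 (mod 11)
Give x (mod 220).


Moduli 4, 5, 11 are pairwise coprime; by CRT there is a unique solution modulo M = 4 · 5 · 11 = 220.
Solve pairwise, accumulating the modulus:
  Start with x ≡ 1 (mod 4).
  Combine with x ≡ 2 (mod 5): since gcd(4, 5) = 1, we get a unique residue mod 20.
    Write x = 1 + 4·t and substitute into x ≡ 2 (mod 5): 4·t ≡ 2 − 1 = 1 (mod 5).
    The inverse of 4 mod 5 is 4 (since 4·4 = 16 = 3·5 + 1), so t ≡ 4·1 = 4 ≡ 4 (mod 5).
    Then x = 1 + 4·4 = 17, valid modulo lcm(4, 5) = 20: x ≡ 17 (mod 20).
  Combine with x ≡ 8 (mod 11): since gcd(20, 11) = 1, we get a unique residue mod 220.
    Write x = 17 + 20·t and substitute into x ≡ 8 (mod 11): 20·t ≡ 8 − 17 = -9 (mod 11).
    Reduce coefficients mod 11: 9·t ≡ 2 (mod 11).
    The inverse of 9 mod 11 is 5 (since 9·5 = 45 = 4·11 + 1), so t ≡ 5·2 = 10 ≡ 10 (mod 11).
    Then x = 17 + 20·10 = 217, valid modulo lcm(20, 11) = 220: x ≡ 217 (mod 220).
Verify: 217 mod 4 = 1 ✓, 217 mod 5 = 2 ✓, 217 mod 11 = 8 ✓.

x ≡ 217 (mod 220).


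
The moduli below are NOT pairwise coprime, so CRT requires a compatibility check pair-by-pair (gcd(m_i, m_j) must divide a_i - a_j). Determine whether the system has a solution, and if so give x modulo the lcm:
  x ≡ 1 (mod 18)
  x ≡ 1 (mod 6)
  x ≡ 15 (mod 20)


Moduli 18, 6, 20 are not pairwise coprime, so CRT works modulo lcm(m_i) when all pairwise compatibility conditions hold.
Pairwise compatibility: gcd(m_i, m_j) must divide a_i - a_j for every pair.
Merge one congruence at a time:
  Start: x ≡ 1 (mod 18).
  Combine with x ≡ 1 (mod 6): gcd(18, 6) = 6; 1 - 1 = 0, which IS divisible by 6, so compatible.
    Write x = 1 + 18·t and substitute into x ≡ 1 (mod 6): 18·t ≡ 1 − 1 = 0 (mod 6).
    Divide the congruence (and modulus) by g = 6: 3·t ≡ 0 (mod 1).
    Modulo 1 every t works; take t = 0.
    Then x = 1 + 18·0 = 1, valid modulo lcm(18, 6) = 18: x ≡ 1 (mod 18).
  Combine with x ≡ 15 (mod 20): gcd(18, 20) = 2; 15 - 1 = 14, which IS divisible by 2, so compatible.
    Write x = 1 + 18·t and substitute into x ≡ 15 (mod 20): 18·t ≡ 15 − 1 = 14 (mod 20).
    Divide the congruence (and modulus) by g = 2: 9·t ≡ 7 (mod 10).
    The inverse of 9 mod 10 is 9 (since 9·9 = 81 = 8·10 + 1), so t ≡ 9·7 = 63 ≡ 3 (mod 10).
    Then x = 1 + 18·3 = 55, valid modulo lcm(18, 20) = 180: x ≡ 55 (mod 180).
Verify: 55 mod 18 = 1, 55 mod 6 = 1, 55 mod 20 = 15.

x ≡ 55 (mod 180).


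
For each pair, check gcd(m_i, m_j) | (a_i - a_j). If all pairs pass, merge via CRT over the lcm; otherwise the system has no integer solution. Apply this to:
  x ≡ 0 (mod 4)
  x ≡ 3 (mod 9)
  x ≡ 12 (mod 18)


Moduli 4, 9, 18 are not pairwise coprime, so CRT works modulo lcm(m_i) when all pairwise compatibility conditions hold.
Pairwise compatibility: gcd(m_i, m_j) must divide a_i - a_j for every pair.
Merge one congruence at a time:
  Start: x ≡ 0 (mod 4).
  Combine with x ≡ 3 (mod 9): gcd(4, 9) = 1; 3 - 0 = 3, which IS divisible by 1, so compatible.
    Write x = 0 + 4·t and substitute into x ≡ 3 (mod 9): 4·t ≡ 3 − 0 = 3 (mod 9).
    The inverse of 4 mod 9 is 7 (since 4·7 = 28 = 3·9 + 1), so t ≡ 7·3 = 21 ≡ 3 (mod 9).
    Then x = 0 + 4·3 = 12, valid modulo lcm(4, 9) = 36: x ≡ 12 (mod 36).
  Combine with x ≡ 12 (mod 18): gcd(36, 18) = 18; 12 - 12 = 0, which IS divisible by 18, so compatible.
    Write x = 12 + 36·t and substitute into x ≡ 12 (mod 18): 36·t ≡ 12 − 12 = 0 (mod 18).
    Divide the congruence (and modulus) by g = 18: 2·t ≡ 0 (mod 1).
    Modulo 1 every t works; take t = 0.
    Then x = 12 + 36·0 = 12, valid modulo lcm(36, 18) = 36: x ≡ 12 (mod 36).
Verify: 12 mod 4 = 0, 12 mod 9 = 3, 12 mod 18 = 12.

x ≡ 12 (mod 36).


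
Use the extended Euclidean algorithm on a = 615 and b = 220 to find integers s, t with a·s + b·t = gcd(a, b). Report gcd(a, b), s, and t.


Euclidean algorithm on (615, 220) — divide until remainder is 0:
  615 = 2 · 220 + 175
  220 = 1 · 175 + 45
  175 = 3 · 45 + 40
  45 = 1 · 40 + 5
  40 = 8 · 5 + 0
gcd(615, 220) = 5.
Track Bezout coefficients alongside the remainders: start with r₀ = 615 = a·1 + b·0 (s = 1, t = 0) and r₁ = 220 = a·0 + b·1 (s = 0, t = 1); each new remainder r_{k+1} = r_{k-1} − q_k·r_k inherits s_{k+1} = s_{k-1} − q_k·s_k, t_{k+1} = t_{k-1} − q_k·t_k, so r_k = a·s_k + b·t_k at every step:
  q = 2: r = 175, s = 1 − 2·0 = 1, t = 0 − 2·1 = -2  (check: 615·1 + 220·(-2) = 175)
  q = 1: r = 45, s = 0 − 1·1 = -1, t = 1 − 1·(-2) = 3  (check: 615·(-1) + 220·3 = 45)
  q = 3: r = 40, s = 1 − 3·(-1) = 4, t = -2 − 3·3 = -11  (check: 615·4 + 220·(-11) = 40)
  q = 1: r = 5, s = -1 − 1·4 = -5, t = 3 − 1·(-11) = 14  (check: 615·(-5) + 220·14 = 5)
The row with r = 5 (the gcd) gives the Bezout coefficients s = -5, t = 14.
Result: 615 · (-5) + 220 · (14) = 5.

gcd(615, 220) = 5; s = -5, t = 14 (check: 615·(-5) + 220·14 = 5).


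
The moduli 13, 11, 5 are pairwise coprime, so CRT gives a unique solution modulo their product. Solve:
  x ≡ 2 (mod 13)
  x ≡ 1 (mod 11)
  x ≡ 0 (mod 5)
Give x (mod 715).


Moduli 13, 11, 5 are pairwise coprime; by CRT there is a unique solution modulo M = 13 · 11 · 5 = 715.
Solve pairwise, accumulating the modulus:
  Start with x ≡ 2 (mod 13).
  Combine with x ≡ 1 (mod 11): since gcd(13, 11) = 1, we get a unique residue mod 143.
    Write x = 2 + 13·t and substitute into x ≡ 1 (mod 11): 13·t ≡ 1 − 2 = -1 (mod 11).
    Reduce coefficients mod 11: 2·t ≡ 10 (mod 11).
    The inverse of 2 mod 11 is 6 (since 2·6 = 12 = 1·11 + 1), so t ≡ 6·10 = 60 ≡ 5 (mod 11).
    Then x = 2 + 13·5 = 67, valid modulo lcm(13, 11) = 143: x ≡ 67 (mod 143).
  Combine with x ≡ 0 (mod 5): since gcd(143, 5) = 1, we get a unique residue mod 715.
    Write x = 67 + 143·t and substitute into x ≡ 0 (mod 5): 143·t ≡ 0 − 67 = -67 (mod 5).
    Reduce coefficients mod 5: 3·t ≡ 3 (mod 5).
    The inverse of 3 mod 5 is 2 (since 3·2 = 6 = 1·5 + 1), so t ≡ 2·3 = 6 ≡ 1 (mod 5).
    Then x = 67 + 143·1 = 210, valid modulo lcm(143, 5) = 715: x ≡ 210 (mod 715).
Verify: 210 mod 13 = 2 ✓, 210 mod 11 = 1 ✓, 210 mod 5 = 0 ✓.

x ≡ 210 (mod 715).


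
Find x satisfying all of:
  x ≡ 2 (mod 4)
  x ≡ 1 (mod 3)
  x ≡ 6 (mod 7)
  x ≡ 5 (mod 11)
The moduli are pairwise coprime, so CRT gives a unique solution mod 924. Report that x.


Product of moduli M = 4 · 3 · 7 · 11 = 924.
Merge one congruence at a time:
  Start: x ≡ 2 (mod 4).
  Combine with x ≡ 1 (mod 3); new modulus lcm = 12.
    Write x = 2 + 4·t and substitute into x ≡ 1 (mod 3): 4·t ≡ 1 − 2 = -1 (mod 3).
    Reduce coefficients mod 3: 1·t ≡ 2 (mod 3).
    So t ≡ 2 (mod 3).
    Then x = 2 + 4·2 = 10, valid modulo lcm(4, 3) = 12: x ≡ 10 (mod 12).
  Combine with x ≡ 6 (mod 7); new modulus lcm = 84.
    Write x = 10 + 12·t and substitute into x ≡ 6 (mod 7): 12·t ≡ 6 − 10 = -4 (mod 7).
    Reduce coefficients mod 7: 5·t ≡ 3 (mod 7).
    The inverse of 5 mod 7 is 3 (since 5·3 = 15 = 2·7 + 1), so t ≡ 3·3 = 9 ≡ 2 (mod 7).
    Then x = 10 + 12·2 = 34, valid modulo lcm(12, 7) = 84: x ≡ 34 (mod 84).
  Combine with x ≡ 5 (mod 11); new modulus lcm = 924.
    Write x = 34 + 84·t and substitute into x ≡ 5 (mod 11): 84·t ≡ 5 − 34 = -29 (mod 11).
    Reduce coefficients mod 11: 7·t ≡ 4 (mod 11).
    The inverse of 7 mod 11 is 8 (since 7·8 = 56 = 5·11 + 1), so t ≡ 8·4 = 32 ≡ 10 (mod 11).
    Then x = 34 + 84·10 = 874, valid modulo lcm(84, 11) = 924: x ≡ 874 (mod 924).
Verify against each original: 874 mod 4 = 2, 874 mod 3 = 1, 874 mod 7 = 6, 874 mod 11 = 5.

x ≡ 874 (mod 924).


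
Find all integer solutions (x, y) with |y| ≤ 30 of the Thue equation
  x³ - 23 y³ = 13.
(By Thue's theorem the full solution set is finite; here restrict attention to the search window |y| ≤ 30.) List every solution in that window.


The equation is x³ - 23y³ = 13. For fixed y, x³ = 23·y³ + 13, so a solution requires the RHS to be a perfect cube.
Strategy: iterate y from -30 to 30, compute RHS = 23·y³ + 13, and check whether it is a (positive or negative) perfect cube.
Check small values of y:
  y = 0: RHS = 13 is not a perfect cube.
  y = 1: RHS = 36 is not a perfect cube.
  y = -1: RHS = -10 is not a perfect cube.
  y = 2: RHS = 197 is not a perfect cube.
  y = -2: RHS = -171 is not a perfect cube.
  y = 3: RHS = 634 is not a perfect cube.
  y = -3: RHS = -608 is not a perfect cube.
Continuing the search up to |y| = 30 finds no solutions either.
No (x, y) in the scanned range satisfies the equation.

No integer solutions with |y| ≤ 30.


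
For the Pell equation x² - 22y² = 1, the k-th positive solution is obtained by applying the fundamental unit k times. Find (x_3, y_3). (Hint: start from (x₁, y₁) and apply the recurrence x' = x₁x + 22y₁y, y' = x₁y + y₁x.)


Step 1: Find the fundamental solution (x₁, y₁) of x² - 22y² = 1.
  Expand √22 as a continued fraction. a₀ = ⌊√22⌋ = 4; iterate m_{k+1} = d_k·a_k − m_k, d_{k+1} = (22 − m_{k+1}²)/d_k, a_{k+1} = ⌊(a₀ + m_{k+1})/d_{k+1}⌋ (starting m₀ = 0, d₀ = 1), with convergents p_k = a_k·p_{k-1} + p_{k-2}, q_k = a_k·q_{k-1} + q_{k-2} (p₋₁ = 1, q₋₁ = 0):
  k = 0: a₀ = 4; p₀/q₀ = 4/1; p₀² − 22·q₀² = 16 − 22 = -6.
  k = 1: m = 4, d = 6, a = ⌊(4 + 4)/6⌋ = 1; p/q = (1·4 + 1)/(1·1 + 0) = 5/1; p² − 22·q² = 25 − 22 = 3.
  k = 2: m = 2, d = 3, a = ⌊(4 + 2)/3⌋ = 2; p/q = (2·5 + 4)/(2·1 + 1) = 14/3; p² − 22·q² = 196 − 198 = -2.
  k = 3: m = 4, d = 2, a = ⌊(4 + 4)/2⌋ = 4; p/q = (4·14 + 5)/(4·3 + 1) = 61/13; p² − 22·q² = 3721 − 3718 = 3.
  k = 4: m = 4, d = 3, a = ⌊(4 + 4)/3⌋ = 2; p/q = (2·61 + 14)/(2·13 + 3) = 136/29; p² − 22·q² = 18496 − 18502 = -6.
  k = 5: m = 2, d = 6, a = ⌊(4 + 2)/6⌋ = 1; p/q = (1·136 + 61)/(1·29 + 13) = 197/42; p² − 22·q² = 38809 − 38808 = 1.
  The first convergent with p² − 22·q² = 1 gives the fundamental solution (x₁, y₁) = (197, 42).
Step 2: Apply the recurrence (x_{n+1}, y_{n+1}) = (x₁x_n + 22y₁y_n, x₁y_n + y₁x_n) repeatedly.
  From (x_1, y_1) = (197, 42): x_2 = 197·197 + 22·42·42 = 77617; y_2 = 197·42 + 42·197 = 16548.
  From (x_2, y_2) = (77617, 16548): x_3 = 197·77617 + 22·42·16548 = 30580901; y_3 = 197·16548 + 42·77617 = 6519870.
Step 3: Verify x_3² - 22·y_3² = 935191505971801 - 935191505971800 = 1 (should be 1). ✓

(x_1, y_1) = (197, 42); (x_3, y_3) = (30580901, 6519870).


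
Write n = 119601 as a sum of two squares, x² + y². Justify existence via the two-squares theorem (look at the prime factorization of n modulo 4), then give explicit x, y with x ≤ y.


Step 1: Factor n = 119601 = 3^2 · 97 · 137.
Step 2: Check the mod-4 condition on each prime factor: 3 ≡ 3 (mod 4), exponent 2 (must be even); 97 ≡ 1 (mod 4), exponent 1; 137 ≡ 1 (mod 4), exponent 1.
All primes ≡ 3 (mod 4) appear to even exponent (or don't appear), so by the two-squares theorem n IS expressible as a sum of two squares.
Step 3: Build a representation. Group n = k² · m with k = 3 and m = 97 · 137 = 13289 (a product of primes ≡ 1 (mod 4)); a representation of m scales to one of n via (k·x)² + (k·y)² = k²(x² + y²). Each prime p ≡ 1 (mod 4) is itself a sum of two squares; find a² by testing p − a² for a perfect square:
  97: 97 − 1² = 96, 97 − 2² = 93, 97 − 3² = 88, 97 − 4² = 81 = 9² ⇒ 97 = 4² + 9².
  137: 137 − 1² = 136, 137 − 2² = 133, 137 − 3² = 128, 137 − 4² = 121 = 11² ⇒ 137 = 4² + 11².
  Combine using the Brahmagupta–Fibonacci identity (a² + b²)(c² + d²) = (ac − bd)² + (ad + bc)² = (ac + bd)² + (ad − bc)²:
  97 · 137 = 13289: from (4² + 9²)(4² + 11²), take (4·4 − 9·11, 4·11 + 9·4) = (16 − 99, 44 + 36) = (-83, 80); dropping signs (only squares matter) gives (83, 80); check 83² + 80² = 6889 + 6400 = 13289 ✓.
  Scale by k = 3: (3·83, 3·80) = (249, 240).
Step 4: Order so x ≤ y and verify: 240² + 249² = 57600 + 62001 = 119601 = n. ✓

n = 119601 = 240² + 249² (one valid representation with x ≤ y).


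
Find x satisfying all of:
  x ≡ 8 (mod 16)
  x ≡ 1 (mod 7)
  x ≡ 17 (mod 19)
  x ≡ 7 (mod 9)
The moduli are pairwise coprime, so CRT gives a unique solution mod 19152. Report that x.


Product of moduli M = 16 · 7 · 19 · 9 = 19152.
Merge one congruence at a time:
  Start: x ≡ 8 (mod 16).
  Combine with x ≡ 1 (mod 7); new modulus lcm = 112.
    Write x = 8 + 16·t and substitute into x ≡ 1 (mod 7): 16·t ≡ 1 − 8 = -7 (mod 7).
    Reduce coefficients mod 7: 2·t ≡ 0 (mod 7).
    The inverse of 2 mod 7 is 4 (since 2·4 = 8 = 1·7 + 1), so t ≡ 4·0 = 0 ≡ 0 (mod 7).
    Then x = 8 + 16·0 = 8, valid modulo lcm(16, 7) = 112: x ≡ 8 (mod 112).
  Combine with x ≡ 17 (mod 19); new modulus lcm = 2128.
    Write x = 8 + 112·t and substitute into x ≡ 17 (mod 19): 112·t ≡ 17 − 8 = 9 (mod 19).
    Reduce coefficients mod 19: 17·t ≡ 9 (mod 19).
    The inverse of 17 mod 19 is 9 (since 17·9 = 153 = 8·19 + 1), so t ≡ 9·9 = 81 ≡ 5 (mod 19).
    Then x = 8 + 112·5 = 568, valid modulo lcm(112, 19) = 2128: x ≡ 568 (mod 2128).
  Combine with x ≡ 7 (mod 9); new modulus lcm = 19152.
    Write x = 568 + 2128·t and substitute into x ≡ 7 (mod 9): 2128·t ≡ 7 − 568 = -561 (mod 9).
    Reduce coefficients mod 9: 4·t ≡ 6 (mod 9).
    The inverse of 4 mod 9 is 7 (since 4·7 = 28 = 3·9 + 1), so t ≡ 7·6 = 42 ≡ 6 (mod 9).
    Then x = 568 + 2128·6 = 13336, valid modulo lcm(2128, 9) = 19152: x ≡ 13336 (mod 19152).
Verify against each original: 13336 mod 16 = 8, 13336 mod 7 = 1, 13336 mod 19 = 17, 13336 mod 9 = 7.

x ≡ 13336 (mod 19152).


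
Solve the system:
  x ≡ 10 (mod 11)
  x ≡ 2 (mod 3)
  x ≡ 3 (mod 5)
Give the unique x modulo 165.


Moduli 11, 3, 5 are pairwise coprime; by CRT there is a unique solution modulo M = 11 · 3 · 5 = 165.
Solve pairwise, accumulating the modulus:
  Start with x ≡ 10 (mod 11).
  Combine with x ≡ 2 (mod 3): since gcd(11, 3) = 1, we get a unique residue mod 33.
    Write x = 10 + 11·t and substitute into x ≡ 2 (mod 3): 11·t ≡ 2 − 10 = -8 (mod 3).
    Reduce coefficients mod 3: 2·t ≡ 1 (mod 3).
    The inverse of 2 mod 3 is 2 (since 2·2 = 4 = 1·3 + 1), so t ≡ 2·1 = 2 ≡ 2 (mod 3).
    Then x = 10 + 11·2 = 32, valid modulo lcm(11, 3) = 33: x ≡ 32 (mod 33).
  Combine with x ≡ 3 (mod 5): since gcd(33, 5) = 1, we get a unique residue mod 165.
    Write x = 32 + 33·t and substitute into x ≡ 3 (mod 5): 33·t ≡ 3 − 32 = -29 (mod 5).
    Reduce coefficients mod 5: 3·t ≡ 1 (mod 5).
    The inverse of 3 mod 5 is 2 (since 3·2 = 6 = 1·5 + 1), so t ≡ 2·1 = 2 ≡ 2 (mod 5).
    Then x = 32 + 33·2 = 98, valid modulo lcm(33, 5) = 165: x ≡ 98 (mod 165).
Verify: 98 mod 11 = 10 ✓, 98 mod 3 = 2 ✓, 98 mod 5 = 3 ✓.

x ≡ 98 (mod 165).


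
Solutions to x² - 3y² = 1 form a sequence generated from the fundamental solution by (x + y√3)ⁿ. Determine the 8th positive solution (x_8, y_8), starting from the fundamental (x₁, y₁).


Step 1: Find the fundamental solution (x₁, y₁) of x² - 3y² = 1.
  Expand √3 as a continued fraction. a₀ = ⌊√3⌋ = 1; iterate m_{k+1} = d_k·a_k − m_k, d_{k+1} = (3 − m_{k+1}²)/d_k, a_{k+1} = ⌊(a₀ + m_{k+1})/d_{k+1}⌋ (starting m₀ = 0, d₀ = 1), with convergents p_k = a_k·p_{k-1} + p_{k-2}, q_k = a_k·q_{k-1} + q_{k-2} (p₋₁ = 1, q₋₁ = 0):
  k = 0: a₀ = 1; p₀/q₀ = 1/1; p₀² − 3·q₀² = 1 − 3 = -2.
  k = 1: m = 1, d = 2, a = ⌊(1 + 1)/2⌋ = 1; p/q = (1·1 + 1)/(1·1 + 0) = 2/1; p² − 3·q² = 4 − 3 = 1.
  The first convergent with p² − 3·q² = 1 gives the fundamental solution (x₁, y₁) = (2, 1).
Step 2: Apply the recurrence (x_{n+1}, y_{n+1}) = (x₁x_n + 3y₁y_n, x₁y_n + y₁x_n) repeatedly.
  From (x_1, y_1) = (2, 1): x_2 = 2·2 + 3·1·1 = 7; y_2 = 2·1 + 1·2 = 4.
  From (x_2, y_2) = (7, 4): x_3 = 2·7 + 3·1·4 = 26; y_3 = 2·4 + 1·7 = 15.
  From (x_3, y_3) = (26, 15): x_4 = 2·26 + 3·1·15 = 97; y_4 = 2·15 + 1·26 = 56.
  From (x_4, y_4) = (97, 56): x_5 = 2·97 + 3·1·56 = 362; y_5 = 2·56 + 1·97 = 209.
  From (x_5, y_5) = (362, 209): x_6 = 2·362 + 3·1·209 = 1351; y_6 = 2·209 + 1·362 = 780.
  From (x_6, y_6) = (1351, 780): x_7 = 2·1351 + 3·1·780 = 5042; y_7 = 2·780 + 1·1351 = 2911.
  From (x_7, y_7) = (5042, 2911): x_8 = 2·5042 + 3·1·2911 = 18817; y_8 = 2·2911 + 1·5042 = 10864.
Step 3: Verify x_8² - 3·y_8² = 354079489 - 354079488 = 1 (should be 1). ✓

(x_1, y_1) = (2, 1); (x_8, y_8) = (18817, 10864).
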